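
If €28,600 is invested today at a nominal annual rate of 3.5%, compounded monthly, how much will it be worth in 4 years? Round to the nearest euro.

€32,891

i = 0.035/12 = 0.00291667 per month; n = 4·12 = 48.
28,600 × (1+0.00291667)^48 = 28,600 × 1.150039 = 32,891.1277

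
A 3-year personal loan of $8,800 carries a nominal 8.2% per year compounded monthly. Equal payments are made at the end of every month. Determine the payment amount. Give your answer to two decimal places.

$276.57

i = 0.082/12 = 0.00683333 per month; n = 3·12 = 36.
Annuity-PV factor = 31.818040; PMT = 8800 / 31.818040 = 276.5727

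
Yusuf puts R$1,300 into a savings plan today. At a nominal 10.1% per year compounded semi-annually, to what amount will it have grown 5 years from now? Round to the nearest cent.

With 2 periods per year: i = 0.0505, n = 10.
FV = 1,300 × (1 + 0.0505)^10 = 2,127.6683

R$2,127.67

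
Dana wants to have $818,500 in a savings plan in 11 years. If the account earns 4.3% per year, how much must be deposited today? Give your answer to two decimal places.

$515,099.69

PV = FV·(1+i)^(−n) = 818,500 × 0.629322 = 515,099.6930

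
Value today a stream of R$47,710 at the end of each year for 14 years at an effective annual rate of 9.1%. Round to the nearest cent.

R$369,396.38

Annuity factor a(14|0.091) = 7.742536; PV = 47710 × 7.742536 = 369,396.3790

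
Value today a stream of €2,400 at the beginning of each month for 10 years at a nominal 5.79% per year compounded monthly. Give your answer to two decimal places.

€219,296.62

With 12 periods per year: i = 0.004825, n = 120.
Annuity factor a(120|0.004825) × (1+i) = 91.373590; PV = 2400 × 91.373590 = 219,296.6155
(annuity-due: payments at period start, so ×(1+i).)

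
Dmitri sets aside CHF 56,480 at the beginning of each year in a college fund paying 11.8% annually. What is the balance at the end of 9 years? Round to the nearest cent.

CHF 925,137.70

Accumulation factor s(9|0.118) × (1+i) = 16.379917; FV = 56480 × 16.379917 = 925,137.7049
(annuity-due: payments at period start, so ×(1+i).)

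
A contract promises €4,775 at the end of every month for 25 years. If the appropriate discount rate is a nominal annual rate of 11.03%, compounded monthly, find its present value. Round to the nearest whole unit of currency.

With 12 periods per year: i = 0.00919167, n = 300.
Annuity factor a(300|0.00919167) = 101.803685; PV = 4775 × 101.803685 = 486,112.5961

€486,113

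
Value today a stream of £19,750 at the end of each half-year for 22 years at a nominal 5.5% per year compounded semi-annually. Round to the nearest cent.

£500,494.13

i = 0.055/2 = 0.0275 per half-year; n = 22·2 = 44.
Annuity factor a(44|0.0275) = 25.341475; PV = 19750 × 25.341475 = 500,494.1326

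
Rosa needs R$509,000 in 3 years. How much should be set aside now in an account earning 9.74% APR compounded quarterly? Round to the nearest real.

R$381,362

With 4 periods per year: i = 0.02435, n = 12.
Discount factor = (1+0.02435)^(−12) = 0.749238; PV = 509,000 × 0.749238 = 381,361.9162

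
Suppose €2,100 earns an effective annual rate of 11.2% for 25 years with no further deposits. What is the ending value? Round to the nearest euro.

FV = 2,100 × (1 + 0.112)^25 = 29,842.7593

€29,843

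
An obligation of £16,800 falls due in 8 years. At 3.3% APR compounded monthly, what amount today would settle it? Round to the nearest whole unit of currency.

£12,907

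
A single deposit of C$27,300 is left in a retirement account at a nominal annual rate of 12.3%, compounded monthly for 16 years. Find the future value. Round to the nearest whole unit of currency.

C$193,421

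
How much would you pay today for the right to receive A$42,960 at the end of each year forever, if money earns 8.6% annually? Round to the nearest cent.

PV = C/r = 42960/0.086 = 499,534.8837

A$499,534.88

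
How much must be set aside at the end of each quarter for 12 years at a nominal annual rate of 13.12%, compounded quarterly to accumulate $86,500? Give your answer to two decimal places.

i = 0.1312/4 = 0.0328 per quarter; n = 12·4 = 48.
PMT = 86500 / ( [(1+0.0328)^48 − 1] / 0.0328 ) = 86500 / 113.029794 = 765.2849

$765.28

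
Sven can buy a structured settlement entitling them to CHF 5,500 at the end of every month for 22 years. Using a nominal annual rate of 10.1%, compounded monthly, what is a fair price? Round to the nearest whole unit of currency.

CHF 581,973

With 12 periods per year: i = 0.00841667, n = 264.
PV = 5500 × [1 − (1+0.00841667)^(−264)] / 0.00841667 = 5500 × 105.813300 = 581,973.1517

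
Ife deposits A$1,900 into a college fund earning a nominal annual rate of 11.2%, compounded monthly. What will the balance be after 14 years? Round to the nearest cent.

A$9,048.34

i = 0.112/12 = 0.00933333 per month; n = 14·12 = 168.
FV = 1,900 × (1 + 0.00933333)^168 = 9,048.3441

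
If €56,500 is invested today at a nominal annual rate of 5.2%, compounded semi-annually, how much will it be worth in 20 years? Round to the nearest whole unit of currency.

i = 0.052/2 = 0.026 per half-year; n = 20·2 = 40.
56,500 × (1+0.026)^40 = 56,500 × 2.791865 = 157,740.3786

€157,740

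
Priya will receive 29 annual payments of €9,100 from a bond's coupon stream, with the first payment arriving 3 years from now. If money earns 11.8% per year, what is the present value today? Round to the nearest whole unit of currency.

€59,269

PV at t=2 (ordinary 29-year annuity): 9100 × a(29|0.118) = 9100 × 8.140915 = 74,082.3273
Discount back 2 years: 74,082.3273 × (1+0.118)^(−2) = 74,082.3273 × 0.800049 = 59,269.4654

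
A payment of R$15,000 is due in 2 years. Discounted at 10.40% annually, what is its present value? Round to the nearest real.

R$12,307

Discount factor = (1+0.104)^(−2) = 0.820468; PV = 15,000 × 0.820468 = 12,307.0258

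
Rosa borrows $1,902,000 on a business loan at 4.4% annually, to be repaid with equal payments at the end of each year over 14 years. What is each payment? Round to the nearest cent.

$184,847.46

PMT = 1.902e+06 / ( [1 − (1+0.044)^(−14)] / 0.044 ) = 1.902e+06 / 10.289565 = 184,847.4618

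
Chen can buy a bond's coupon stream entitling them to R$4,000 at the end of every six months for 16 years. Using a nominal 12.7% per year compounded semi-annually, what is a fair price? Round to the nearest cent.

R$54,208.24

i = 0.127/2 = 0.0635 per half-year; n = 16·2 = 32.
Annuity factor a(32|0.0635) = 13.552061; PV = 4000 × 13.552061 = 54,208.2448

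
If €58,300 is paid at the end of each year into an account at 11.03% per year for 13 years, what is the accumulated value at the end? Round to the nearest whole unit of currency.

Accumulation factor s(13|0.1103) = 26.264245; FV = 58300 × 26.264245 = 1,531,205.5066

€1,531,206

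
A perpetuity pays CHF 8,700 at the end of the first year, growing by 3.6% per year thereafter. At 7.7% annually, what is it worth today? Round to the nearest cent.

PV = PMT / (i − g) = 8700 / (0.077 − 0.036) = 8700 / 0.041000 = 212,195.1220

CHF 212,195.12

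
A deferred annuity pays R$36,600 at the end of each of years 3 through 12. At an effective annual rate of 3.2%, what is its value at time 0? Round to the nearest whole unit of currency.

PV at t=2 (ordinary 10-year annuity): 36600 × a(10|0.032) = 36600 × 8.443794 = 309,042.8490
Discount back 2 years: 309,042.8490 × (1+0.032)^(−2) = 309,042.8490 × 0.938946 = 290,174.5397

R$290,175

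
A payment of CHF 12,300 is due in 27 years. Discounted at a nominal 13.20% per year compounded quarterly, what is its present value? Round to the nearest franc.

CHF 369

Periodic rate i = 0.132/4 = 0.033; n = 27 × 4 = 108 periods.
Discount factor = (1+0.033)^(−108) = 0.030003; PV = 12,300 × 0.030003 = 369.0374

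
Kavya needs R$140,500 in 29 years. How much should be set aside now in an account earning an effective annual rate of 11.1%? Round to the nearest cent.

PV = FV·(1+i)^(−n) = 140,500 × 0.047238 = 6,636.9511

R$6,636.95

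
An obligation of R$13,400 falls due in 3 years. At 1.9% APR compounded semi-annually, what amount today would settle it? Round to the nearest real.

R$12,661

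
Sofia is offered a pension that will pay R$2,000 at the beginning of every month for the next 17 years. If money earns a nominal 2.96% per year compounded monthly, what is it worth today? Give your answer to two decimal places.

R$321,086.62

i = 0.0296/12 = 0.00246667 per month; n = 17·12 = 204.
Annuity factor a(204|0.00246667) × (1+i) = 160.543310; PV = 2000 × 160.543310 = 321,086.6197
Payments are at the start of each period, so multiply by (1+i).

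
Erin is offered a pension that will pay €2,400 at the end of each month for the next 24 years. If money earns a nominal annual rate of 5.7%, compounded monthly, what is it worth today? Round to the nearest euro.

€376,198

i = 0.057/12 = 0.00475 per month; n = 24·12 = 288.
PV = 2400 × [1 − (1+0.00475)^(−288)] / 0.00475 = 2400 × 156.749125 = 376,197.9007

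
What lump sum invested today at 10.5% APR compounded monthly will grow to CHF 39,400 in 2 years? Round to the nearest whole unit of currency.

Periodic rate i = 0.105/12 = 0.00875; n = 2 × 12 = 24 periods.
Discount factor = (1+0.00875)^(−24) = 0.811325; PV = 39,400 × 0.811325 = 31,966.2047

CHF 31,966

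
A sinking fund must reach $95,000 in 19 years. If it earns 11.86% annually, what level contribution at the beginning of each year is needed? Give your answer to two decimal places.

$1,359.21

FV-annuity factor × (1+i) = 69.893576; PMT = 95000 / 69.893576 = 1,359.2093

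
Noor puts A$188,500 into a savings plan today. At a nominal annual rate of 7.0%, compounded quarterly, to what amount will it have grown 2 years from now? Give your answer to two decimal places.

With 4 periods per year: i = 0.0175, n = 8.
FV = 188,500 × (1 + 0.0175)^8 = 216,564.2161

A$216,564.22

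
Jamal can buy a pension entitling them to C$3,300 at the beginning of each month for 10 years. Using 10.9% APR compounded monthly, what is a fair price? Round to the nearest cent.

Periodic rate i = 0.109/12 = 0.00908333; n = 10 × 12 = 120 periods.
PV = PMT · [1 − (1+i)^(−n)] / i × (1+i) = 3300 · 73.556624 = 242,736.8577
Payments are at the start of each period, so multiply by (1+i).

C$242,736.86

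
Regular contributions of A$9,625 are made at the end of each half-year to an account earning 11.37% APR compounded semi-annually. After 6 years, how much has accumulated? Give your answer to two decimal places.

A$159,418.11

With 2 periods per year: i = 0.05685, n = 12.
Accumulation factor s(12|0.05685) = 16.562921; FV = 9625 × 16.562921 = 159,418.1124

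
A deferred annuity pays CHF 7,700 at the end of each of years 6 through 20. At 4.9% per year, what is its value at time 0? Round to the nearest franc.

CHF 63,349

Value one period before first payment (t=5): 7700 × [1 − (1+0.049)^(−15)] / 0.049 = 7700 × 10.450175 = 80,466.3498
PV₀ = 80,466.3498 / (1+0.049)^5 = 80,466.3498 / 1.270216 = 63,348.5764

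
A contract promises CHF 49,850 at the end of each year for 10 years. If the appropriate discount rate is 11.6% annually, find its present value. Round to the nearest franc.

CHF 286,336

PV = PMT · [1 − (1+i)^(−n)] / i = 49850 · 5.743953 = 286,336.0710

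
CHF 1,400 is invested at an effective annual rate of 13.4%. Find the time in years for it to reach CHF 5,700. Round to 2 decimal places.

11.16 years

n = ln(5700/1400) / ln(1+0.134) = ln(4.07143) / 0.125751 = 11.1649 years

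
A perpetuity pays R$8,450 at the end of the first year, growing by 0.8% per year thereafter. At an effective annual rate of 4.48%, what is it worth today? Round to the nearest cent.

R$229,619.57

PV = D₁/(r − g) = 8450/(0.0448 − 0.008) = 229,619.5652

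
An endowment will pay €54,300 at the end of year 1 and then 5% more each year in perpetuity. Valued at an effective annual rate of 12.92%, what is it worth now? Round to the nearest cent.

€685,606.06

PV = PMT / (i − g) = 54300 / (0.1292 − 0.05) = 54300 / 0.079200 = 685,606.0606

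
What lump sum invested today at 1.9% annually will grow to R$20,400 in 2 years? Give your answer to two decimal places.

R$19,646.35

PV = FV·(1+i)^(−n) = 20,400 × 0.963056 = 19,646.3465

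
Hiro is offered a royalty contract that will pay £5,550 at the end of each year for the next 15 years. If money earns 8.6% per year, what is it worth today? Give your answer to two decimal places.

£45,813.10

PV = 5550 × [1 − (1+0.086)^(−15)] / 0.086 = 5550 × 8.254613 = 45,813.1031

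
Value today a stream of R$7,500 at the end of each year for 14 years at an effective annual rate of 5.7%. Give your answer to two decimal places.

R$71,025.82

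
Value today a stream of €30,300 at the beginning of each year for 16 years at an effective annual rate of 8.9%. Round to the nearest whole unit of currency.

PV = 30300 × [1 − (1+0.089)^(−16)] / 0.089 × (1+i) = 30300 × 9.108495 = 275,987.3930
(annuity-due: payments at period start, so ×(1+i).)

€275,987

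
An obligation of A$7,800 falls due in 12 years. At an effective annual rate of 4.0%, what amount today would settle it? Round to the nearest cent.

A$4,871.86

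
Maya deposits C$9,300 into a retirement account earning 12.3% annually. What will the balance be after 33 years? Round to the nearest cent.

C$427,577.56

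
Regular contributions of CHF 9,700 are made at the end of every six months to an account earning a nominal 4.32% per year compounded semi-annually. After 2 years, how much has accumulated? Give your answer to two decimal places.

Periodic rate i = 0.0432/2 = 0.0216; n = 2 × 2 = 4 periods.
FV = 9700 × [(1+0.0216)^4 − 1] / 0.0216 = 9700 × 4.131476 = 40,075.3203

CHF 40,075.32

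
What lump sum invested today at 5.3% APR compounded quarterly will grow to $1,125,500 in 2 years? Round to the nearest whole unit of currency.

$1,013,007

Periodic rate i = 0.053/4 = 0.01325; n = 2 × 4 = 8 periods.
PV = 1,125,500 / (1 + 0.01325)^8 = 1,125,500 / 1.111048 = 1,013,007.3583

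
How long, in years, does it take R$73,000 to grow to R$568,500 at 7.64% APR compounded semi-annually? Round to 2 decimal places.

27.38 years

Periodic rate i = 0.0764/2 = 0.0382.
n = ln(568500/73000) / ln(1+0.0382) = ln(7.78767) / 0.037488 = 54.7513 half-years
= 54.7513/2 years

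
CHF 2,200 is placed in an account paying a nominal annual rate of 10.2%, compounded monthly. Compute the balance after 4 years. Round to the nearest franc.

CHF 3,303

With 12 periods per year: i = 0.0085, n = 48.
2,200 × (1+0.0085)^48 = 2,200 × 1.501216 = 3,302.6762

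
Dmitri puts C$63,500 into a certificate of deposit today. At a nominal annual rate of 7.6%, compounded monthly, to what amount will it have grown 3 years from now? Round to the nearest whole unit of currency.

C$79,704

With 12 periods per year: i = 0.00633333, n = 36.
63,500 × (1+0.00633333)^36 = 63,500 × 1.255183 = 79,704.0930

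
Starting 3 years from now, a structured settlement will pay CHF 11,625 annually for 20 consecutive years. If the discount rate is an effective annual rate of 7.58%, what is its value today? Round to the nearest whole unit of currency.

CHF 101,779

Value one period before first payment (t=2): 11625 × [1 − (1+0.0758)^(−20)] / 0.0758 = 11625 × 10.132763 = 117,793.3714
PV₀ = 117,793.3714 / (1+0.0758)^2 = 117,793.3714 / 1.157346 = 101,778.9046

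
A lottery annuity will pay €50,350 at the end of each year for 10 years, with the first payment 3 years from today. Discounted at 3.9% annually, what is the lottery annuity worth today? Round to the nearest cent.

€380,191.03

Value one period before first payment (t=2): 50350 × [1 − (1+0.039)^(−10)] / 0.039 = 50350 × 8.151424 = 410,424.1990
PV₀ = 410,424.1990 / (1+0.039)^2 = 410,424.1990 / 1.079521 = 380,191.0283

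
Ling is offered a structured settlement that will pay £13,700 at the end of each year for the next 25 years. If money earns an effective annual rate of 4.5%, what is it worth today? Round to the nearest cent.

Annuity factor a(25|0.045) = 14.828209; PV = 13700 × 14.828209 = 203,146.4628

£203,146.46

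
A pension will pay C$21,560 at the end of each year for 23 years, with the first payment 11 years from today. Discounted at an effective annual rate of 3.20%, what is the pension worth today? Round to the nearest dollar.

C$253,432

PV at t=10 (ordinary 23-year annuity): 21560 × a(23|0.032) = 21560 × 16.106824 = 347,263.1149
Discount back 10 years: 347,263.1149 × (1+0.032)^(−10) = 347,263.1149 × 0.729799 = 253,432.1358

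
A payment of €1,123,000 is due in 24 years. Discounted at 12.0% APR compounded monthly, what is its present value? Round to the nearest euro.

Periodic rate i = 0.12/12 = 0.01; n = 24 × 12 = 288 periods.
PV = FV·(1+i)^(−n) = 1,123,000 × 0.056944 = 63,947.5790

€63,948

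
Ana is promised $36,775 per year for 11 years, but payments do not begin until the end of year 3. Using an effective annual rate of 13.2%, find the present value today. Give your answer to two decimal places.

$161,825.94

Value one period before first payment (t=2): 36775 × [1 − (1+0.132)^(−11)] / 0.132 = 36775 × 5.638821 = 207,367.6467
Discount back 2 years: 207,367.6467 × (1+0.132)^(−2) = 207,367.6467 × 0.780382 = 161,825.9426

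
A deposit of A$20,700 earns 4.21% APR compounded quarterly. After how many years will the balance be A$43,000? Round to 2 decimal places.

Periodic rate i = 0.0421/4 = 0.010525.
n = ln(43000/20700) / ln(1+0.010525) = ln(2.07729) / 0.010470 = 69.8249 quarters
= 69.8249/4 years

17.46 years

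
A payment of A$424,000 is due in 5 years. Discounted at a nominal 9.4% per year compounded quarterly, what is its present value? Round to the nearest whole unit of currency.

A$266,446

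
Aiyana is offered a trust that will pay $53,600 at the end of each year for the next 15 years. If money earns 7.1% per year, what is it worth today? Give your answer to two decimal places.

PV = 53600 × [1 − (1+0.071)^(−15)] / 0.071 = 53600 × 9.050665 = 485,115.6408

$485,115.64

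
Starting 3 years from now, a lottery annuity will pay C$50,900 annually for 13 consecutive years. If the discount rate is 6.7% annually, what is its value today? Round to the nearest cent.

C$380,094.39

Value one period before first payment (t=2): 50900 × [1 − (1+0.067)^(−13)] / 0.067 = 50900 × 8.501636 = 432,733.2845
PV₀ = 432,733.2845 / (1+0.067)^2 = 432,733.2845 / 1.138489 = 380,094.3922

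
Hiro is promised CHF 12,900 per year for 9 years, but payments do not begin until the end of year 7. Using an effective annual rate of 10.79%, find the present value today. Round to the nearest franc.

Value one period before first payment (t=6): 12900 × [1 − (1+0.1079)^(−9)] / 0.1079 = 12900 × 5.582535 = 72,014.7028
PV₀ = 72,014.7028 / (1+0.1079)^6 = 72,014.7028 / 1.849283 = 38,941.9593

CHF 38,942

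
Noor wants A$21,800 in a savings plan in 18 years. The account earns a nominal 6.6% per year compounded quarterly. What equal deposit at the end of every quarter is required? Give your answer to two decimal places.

Periodic rate i = 0.066/4 = 0.0165; n = 18 × 4 = 72 periods.
FV-annuity factor = 136.294807; PMT = 21800 / 136.294807 = 159.9474

A$159.95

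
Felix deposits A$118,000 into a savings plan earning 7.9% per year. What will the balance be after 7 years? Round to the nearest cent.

A$200,924.14

118,000 × (1+0.079)^7 = 118,000 × 1.702747 = 200,924.1409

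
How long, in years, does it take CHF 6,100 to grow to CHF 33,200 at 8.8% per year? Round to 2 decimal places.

20.09 years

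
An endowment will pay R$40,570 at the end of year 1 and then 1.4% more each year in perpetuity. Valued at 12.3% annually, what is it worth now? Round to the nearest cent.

R$372,201.83

PV = D₁/(r − g) = 40570/(0.123 − 0.014) = 372,201.8349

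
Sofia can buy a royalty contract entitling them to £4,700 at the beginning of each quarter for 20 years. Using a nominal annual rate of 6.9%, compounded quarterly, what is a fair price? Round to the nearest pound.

£206,610

i = 0.069/4 = 0.01725 per quarter; n = 20·4 = 80.
PV = PMT · [1 − (1+i)^(−n)] / i × (1+i) = 4700 · 43.959562 = 206,609.9412
Payments are at the start of each period, so multiply by (1+i).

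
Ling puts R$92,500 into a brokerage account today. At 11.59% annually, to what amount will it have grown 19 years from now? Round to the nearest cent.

R$743,056.79

FV = 92,500 × (1 + 0.1159)^19 = 743,056.7895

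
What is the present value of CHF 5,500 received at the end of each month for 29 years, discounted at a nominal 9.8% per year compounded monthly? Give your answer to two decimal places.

CHF 633,744.23

Periodic rate i = 0.098/12 = 0.00816667; n = 29 × 12 = 348 periods.
PV = 5500 × [1 − (1+0.00816667)^(−348)] / 0.00816667 = 5500 × 115.226224 = 633,744.2342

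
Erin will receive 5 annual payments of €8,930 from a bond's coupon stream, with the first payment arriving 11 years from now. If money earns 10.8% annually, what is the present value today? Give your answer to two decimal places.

€11,894.93

Value one period before first payment (t=10): 8930 × [1 − (1+0.108)^(−5)] / 0.108 = 8930 × 3.714567 = 33,171.0838
Discount back 10 years: 33,171.0838 × (1+0.108)^(−10) = 33,171.0838 × 0.358593 = 11,894.9346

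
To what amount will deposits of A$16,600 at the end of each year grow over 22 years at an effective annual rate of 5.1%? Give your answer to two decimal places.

Accumulation factor s(22|0.051) = 38.964093; FV = 16600 × 38.964093 = 646,803.9356

A$646,803.94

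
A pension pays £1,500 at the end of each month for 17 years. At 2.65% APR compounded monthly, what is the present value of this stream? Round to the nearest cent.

Periodic rate i = 0.0265/12 = 0.00220833; n = 17 × 12 = 204 periods.
PV = PMT · [1 − (1+i)^(−n)] / i = 1500 · 164.093866 = 246,140.7997

£246,140.80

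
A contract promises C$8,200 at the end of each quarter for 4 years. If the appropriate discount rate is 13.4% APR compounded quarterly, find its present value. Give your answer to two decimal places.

C$100,298.24

Periodic rate i = 0.134/4 = 0.0335; n = 4 × 4 = 16 periods.
Annuity factor a(16|0.0335) = 12.231493; PV = 8200 × 12.231493 = 100,298.2429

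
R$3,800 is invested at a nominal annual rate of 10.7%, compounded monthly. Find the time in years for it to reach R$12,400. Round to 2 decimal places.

11.10 years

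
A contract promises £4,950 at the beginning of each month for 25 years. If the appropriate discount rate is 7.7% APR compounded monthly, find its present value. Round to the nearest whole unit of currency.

i = 0.077/12 = 0.00641667 per month; n = 25·12 = 300.
PV = 4950 × [1 − (1+0.00641667)^(−300)] / 0.00641667 × (1+i) = 4950 × 133.823258 = 662,425.1251
Payments are at the start of each period, so multiply by (1+i).

£662,425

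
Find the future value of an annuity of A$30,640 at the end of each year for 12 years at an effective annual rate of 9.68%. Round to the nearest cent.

A$642,745.14

FV = PMT · [(1+i)^n − 1] / i = 30640 · 20.977322 = 642,745.1438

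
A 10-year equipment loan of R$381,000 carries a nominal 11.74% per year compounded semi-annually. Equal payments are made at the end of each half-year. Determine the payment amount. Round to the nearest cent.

R$32,867.62

i = 0.1174/2 = 0.0587 per half-year; n = 10·2 = 20.
PMT = 381000 / ( [1 − (1+0.0587)^(−20)] / 0.0587 ) = 381000 / 11.591957 = 32,867.6178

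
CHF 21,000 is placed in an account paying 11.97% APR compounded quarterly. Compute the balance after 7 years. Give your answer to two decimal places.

CHF 47,948.62

i = 0.1197/4 = 0.029925 per quarter; n = 7·4 = 28.
FV = 21,000 × (1 + 0.029925)^28 = 47,948.6186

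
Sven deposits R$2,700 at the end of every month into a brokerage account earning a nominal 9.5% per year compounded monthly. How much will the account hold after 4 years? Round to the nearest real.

Periodic rate i = 0.095/12 = 0.00791667; n = 4 × 12 = 48 periods.
Accumulation factor s(48|0.00791667) = 58.117673; FV = 2700 × 58.117673 = 156,917.7175

R$156,918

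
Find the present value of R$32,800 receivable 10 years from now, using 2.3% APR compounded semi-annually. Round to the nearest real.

R$26,095

Periodic rate i = 0.023/2 = 0.0115; n = 10 × 2 = 20 periods.
PV = FV·(1+i)^(−n) = 32,800 × 0.795577 = 26,094.9279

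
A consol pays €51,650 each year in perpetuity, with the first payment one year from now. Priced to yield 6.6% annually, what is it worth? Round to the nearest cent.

€782,575.76

PV = PMT / i = 51650 / 0.066 = 782,575.7576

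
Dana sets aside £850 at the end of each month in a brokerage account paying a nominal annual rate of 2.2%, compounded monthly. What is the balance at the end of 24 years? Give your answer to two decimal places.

£322,096.71

With 12 periods per year: i = 0.00183333, n = 288.
Accumulation factor s(288|0.00183333) = 378.937309; FV = 850 × 378.937309 = 322,096.7123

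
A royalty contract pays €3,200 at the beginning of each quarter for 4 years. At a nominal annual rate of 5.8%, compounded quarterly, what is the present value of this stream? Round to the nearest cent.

€46,061.22

With 4 periods per year: i = 0.0145, n = 16.
PV = 3200 × [1 − (1+0.0145)^(−16)] / 0.0145 × (1+i) = 3200 × 14.394131 = 46,061.2205
(Beginning-of-period payments → annuity-due factor ×(1+i).)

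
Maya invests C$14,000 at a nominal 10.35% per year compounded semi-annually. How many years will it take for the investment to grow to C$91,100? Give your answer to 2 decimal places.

Periodic rate i = 0.1035/2 = 0.05175.
(1+i)^n = 91100/14000 = 6.50714, so n = ln 6.50714 / ln 1.05175 = 37.1199 half-years
= 37.1199/2 years

18.56 years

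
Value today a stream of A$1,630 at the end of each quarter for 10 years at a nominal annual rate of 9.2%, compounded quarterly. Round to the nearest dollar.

A$42,331

Periodic rate i = 0.092/4 = 0.023; n = 10 × 4 = 40 periods.
PV = PMT · [1 − (1+i)^(−n)] / i = 1630 · 25.969847 = 42,330.8499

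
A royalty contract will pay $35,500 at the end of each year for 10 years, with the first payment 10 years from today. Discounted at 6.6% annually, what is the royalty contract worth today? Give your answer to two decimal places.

PV at t=9 (ordinary 10-year annuity): 35500 × a(10|0.066) = 35500 × 7.155308 = 254,013.4464
Discount back 9 years: 254,013.4464 × (1+0.066)^(−9) = 254,013.4464 × 0.562581 = 142,903.1706

$142,903.17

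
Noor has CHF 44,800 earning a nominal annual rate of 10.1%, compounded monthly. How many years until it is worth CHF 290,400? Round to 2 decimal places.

Periodic rate i = 0.101/12 = 0.00841667.
n = ln(290400/44800) / ln(1+0.00841667) = ln(6.48214) / 0.008381 = 222.9987 months
= 222.9987/12 years

18.58 years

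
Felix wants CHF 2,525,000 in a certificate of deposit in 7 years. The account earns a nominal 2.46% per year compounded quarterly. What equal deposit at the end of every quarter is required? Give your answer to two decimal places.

CHF 82,913.26

With 4 periods per year: i = 0.00615, n = 28.
FV-annuity factor = 30.453513; PMT = 2.525e+06 / 30.453513 = 82,913.2583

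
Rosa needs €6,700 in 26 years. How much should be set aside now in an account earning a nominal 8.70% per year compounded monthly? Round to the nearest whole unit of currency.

€703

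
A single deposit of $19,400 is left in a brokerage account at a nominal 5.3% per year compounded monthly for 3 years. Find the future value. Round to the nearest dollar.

i = 0.053/12 = 0.00441667 per month; n = 3·12 = 36.
19,400 × (1+0.00441667)^36 = 19,400 × 1.171928 = 22,735.3952

$22,735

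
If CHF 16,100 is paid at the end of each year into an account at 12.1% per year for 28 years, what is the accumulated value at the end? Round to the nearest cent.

FV = 16100 × [(1+0.121)^28 − 1] / 0.121 = 16100 × 194.117490 = 3,125,291.5904

CHF 3,125,291.59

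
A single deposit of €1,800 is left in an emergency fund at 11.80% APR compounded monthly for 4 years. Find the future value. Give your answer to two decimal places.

€2,879.11

Periodic rate i = 0.118/12 = 0.00983333; n = 4 × 12 = 48 periods.
1,800 × (1+0.00983333)^48 = 1,800 × 1.599505 = 2,879.1097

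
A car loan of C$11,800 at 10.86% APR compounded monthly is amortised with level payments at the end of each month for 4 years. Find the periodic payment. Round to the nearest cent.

C$304.18

i = 0.1086/12 = 0.00905 per month; n = 4·12 = 48.
PMT = 11800 / ( [1 − (1+0.00905)^(−48)] / 0.00905 ) = 11800 / 38.793390 = 304.1755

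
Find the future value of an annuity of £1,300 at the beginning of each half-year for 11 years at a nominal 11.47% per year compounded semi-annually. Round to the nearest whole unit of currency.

£57,773

Periodic rate i = 0.1147/2 = 0.05735; n = 11 × 2 = 22 periods.
FV = 1300 × [(1+0.05735)^22 − 1] / 0.05735 × (1+i) = 1300 × 44.441145 = 57,773.4880
(annuity-due: payments at period start, so ×(1+i).)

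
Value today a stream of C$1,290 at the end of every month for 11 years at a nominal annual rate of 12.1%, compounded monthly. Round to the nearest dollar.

i = 0.121/12 = 0.0100833 per month; n = 11·12 = 132.
Annuity factor a(132|0.0100833) = 72.795376; PV = 1290 × 72.795376 = 93,906.0349

C$93,906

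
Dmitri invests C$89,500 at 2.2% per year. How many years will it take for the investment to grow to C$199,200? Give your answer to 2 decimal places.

36.77 years

n = ln(199200/89500) / ln(1+0.022) = ln(2.22570) / 0.021761 = 36.7654 years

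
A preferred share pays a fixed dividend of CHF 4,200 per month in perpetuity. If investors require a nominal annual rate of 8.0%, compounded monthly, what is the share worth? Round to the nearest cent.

CHF 630,000.00

Periodic rate i = 0.08/12 = 0.00666667.
PV = PMT / i = 4200 / 0.00666667 = 630,000.0000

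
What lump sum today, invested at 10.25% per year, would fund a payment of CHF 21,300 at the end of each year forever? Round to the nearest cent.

PV = PMT / i = 21300 / 0.1025 = 207,804.8780

CHF 207,804.88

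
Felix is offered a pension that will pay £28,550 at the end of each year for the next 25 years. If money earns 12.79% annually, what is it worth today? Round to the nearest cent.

£212,206.62

PV = 28550 × [1 − (1+0.1279)^(−25)] / 0.1279 = 28550 × 7.432806 = 212,206.6179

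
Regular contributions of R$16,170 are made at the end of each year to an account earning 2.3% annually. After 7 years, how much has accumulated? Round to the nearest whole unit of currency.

FV = PMT · [(1+i)^n − 1] / i = 16170 · 7.501947 = 121,306.4792

R$121,306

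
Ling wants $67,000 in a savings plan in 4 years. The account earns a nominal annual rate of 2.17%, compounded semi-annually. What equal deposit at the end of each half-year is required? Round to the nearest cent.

With 2 periods per year: i = 0.01085, n = 8.
PMT = 67000 / ( [(1+0.01085)^8 − 1] / 0.01085 ) = 67000 / 8.310483 = 8,062.1070

$8,062.11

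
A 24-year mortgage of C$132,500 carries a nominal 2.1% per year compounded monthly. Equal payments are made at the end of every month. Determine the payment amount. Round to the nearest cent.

Periodic rate i = 0.021/12 = 0.00175; n = 24 × 12 = 288 periods.
Annuity-PV factor = 226.071118; PMT = 132500 / 226.071118 = 586.0988

C$586.10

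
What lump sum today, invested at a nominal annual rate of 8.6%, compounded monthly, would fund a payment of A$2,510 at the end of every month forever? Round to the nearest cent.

Periodic rate i = 0.086/12 = 0.00716667.
PV = C/r = 2510/0.00716667 = 350,232.5581

A$350,232.56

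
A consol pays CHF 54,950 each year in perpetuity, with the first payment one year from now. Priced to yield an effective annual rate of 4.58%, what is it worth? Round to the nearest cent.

PV = PMT / i = 54950 / 0.0458 = 1,199,781.6594

CHF 1,199,781.66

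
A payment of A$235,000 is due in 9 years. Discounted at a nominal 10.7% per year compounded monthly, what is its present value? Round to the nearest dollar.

A$90,094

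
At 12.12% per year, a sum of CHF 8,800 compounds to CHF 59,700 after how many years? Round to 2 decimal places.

16.74 years

(1+i)^n = 59700/8800 = 6.78409, so n = ln 6.78409 / ln 1.1212 = 16.7359 years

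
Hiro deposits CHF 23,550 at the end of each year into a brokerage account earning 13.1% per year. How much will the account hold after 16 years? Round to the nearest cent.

CHF 1,108,838.41

FV = PMT · [(1+i)^n − 1] / i = 23550 · 47.084433 = 1,108,838.4063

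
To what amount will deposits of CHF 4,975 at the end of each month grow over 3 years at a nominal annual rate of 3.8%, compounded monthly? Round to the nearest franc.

With 12 periods per year: i = 0.00316667, n = 36.
Accumulation factor s(36|0.00316667) = 38.068507; FV = 4975 × 38.068507 = 189,390.8242

CHF 189,391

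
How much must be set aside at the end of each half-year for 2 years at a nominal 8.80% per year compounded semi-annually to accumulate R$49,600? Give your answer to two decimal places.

With 2 periods per year: i = 0.044, n = 4.
PMT = 49600 / ( [(1+0.044)^4 − 1] / 0.044 ) = 49600 / 4.271829 = 11,610.9512

R$11,610.95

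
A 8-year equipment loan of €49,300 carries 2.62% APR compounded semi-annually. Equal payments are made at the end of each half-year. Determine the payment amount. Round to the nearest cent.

€3,435.50

Periodic rate i = 0.0262/2 = 0.0131; n = 8 × 2 = 16 periods.
Annuity-PV factor = 14.350157; PMT = 49300 / 14.350157 = 3,435.5026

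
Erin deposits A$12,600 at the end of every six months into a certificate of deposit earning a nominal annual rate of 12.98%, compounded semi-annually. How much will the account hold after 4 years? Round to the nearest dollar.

With 2 periods per year: i = 0.0649, n = 8.
FV = 12600 × [(1+0.0649)^8 − 1] / 0.0649 = 12600 × 10.073234 = 126,922.7492

A$126,923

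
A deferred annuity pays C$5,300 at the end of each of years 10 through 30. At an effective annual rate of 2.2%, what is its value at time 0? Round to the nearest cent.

C$72,650.94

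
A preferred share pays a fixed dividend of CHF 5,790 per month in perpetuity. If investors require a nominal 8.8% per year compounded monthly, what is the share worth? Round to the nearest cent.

Periodic rate i = 0.088/12 = 0.00733333.
PV = PMT / i = 5790 / 0.00733333 = 789,545.4545

CHF 789,545.45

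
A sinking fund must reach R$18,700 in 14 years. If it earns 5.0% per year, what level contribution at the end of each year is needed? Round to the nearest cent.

FV-annuity factor = 19.598632; PMT = 18700 / 19.598632 = 954.1482

R$954.15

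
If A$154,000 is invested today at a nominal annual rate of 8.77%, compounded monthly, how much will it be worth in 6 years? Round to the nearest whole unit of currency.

A$260,145

With 12 periods per year: i = 0.00730833, n = 72.
FV = 154,000 × (1 + 0.00730833)^72 = 260,144.9816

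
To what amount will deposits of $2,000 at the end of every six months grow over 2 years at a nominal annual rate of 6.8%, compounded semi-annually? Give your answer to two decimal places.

$8,417.33

Periodic rate i = 0.068/2 = 0.034; n = 2 × 2 = 4 periods.
FV = 2000 × [(1+0.034)^4 − 1] / 0.034 = 2000 × 4.208663 = 8,417.3266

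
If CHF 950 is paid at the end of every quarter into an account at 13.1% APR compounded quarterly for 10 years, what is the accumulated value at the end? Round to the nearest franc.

Periodic rate i = 0.131/4 = 0.03275; n = 10 × 4 = 40 periods.
FV = PMT · [(1+i)^n − 1] / i = 950 · 80.280213 = 76,266.2021

CHF 76,266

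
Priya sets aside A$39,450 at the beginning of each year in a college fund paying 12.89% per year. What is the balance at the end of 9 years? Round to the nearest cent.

FV = PMT · [(1+i)^n − 1] / i × (1+i) = 39450 · 17.321701 = 683,341.1188
(Beginning-of-period payments → annuity-due factor ×(1+i).)

A$683,341.12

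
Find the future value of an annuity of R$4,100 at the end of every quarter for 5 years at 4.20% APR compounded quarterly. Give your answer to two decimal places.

R$90,718.60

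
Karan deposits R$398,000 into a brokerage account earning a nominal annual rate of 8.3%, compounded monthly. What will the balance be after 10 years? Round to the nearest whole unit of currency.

R$910,137

Periodic rate i = 0.083/12 = 0.00691667; n = 10 × 12 = 120 periods.
FV = PV·(1+i)^n = 398,000 × 2.286776 = 910,136.6528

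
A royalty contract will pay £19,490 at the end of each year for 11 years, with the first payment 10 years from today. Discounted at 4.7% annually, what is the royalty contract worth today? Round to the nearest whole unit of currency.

Value one period before first payment (t=9): 19490 × [1 − (1+0.047)^(−11)] / 0.047 = 19490 × 8.438854 = 164,473.2594
PV₀ = 164,473.2594 / (1+0.047)^9 = 164,473.2594 / 1.511890 = 108,786.5399

£108,787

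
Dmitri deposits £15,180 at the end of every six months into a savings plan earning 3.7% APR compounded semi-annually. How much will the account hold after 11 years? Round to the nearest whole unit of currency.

With 2 periods per year: i = 0.0185, n = 22.
FV = 15180 × [(1+0.0185)^22 − 1] / 0.0185 = 15180 × 26.850134 = 407,585.0377

£407,585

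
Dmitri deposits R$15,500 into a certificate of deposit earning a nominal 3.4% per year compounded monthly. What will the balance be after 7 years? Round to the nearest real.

With 12 periods per year: i = 0.00283333, n = 84.
15,500 × (1+0.00283333)^84 = 15,500 × 1.268282 = 19,658.3757

R$19,658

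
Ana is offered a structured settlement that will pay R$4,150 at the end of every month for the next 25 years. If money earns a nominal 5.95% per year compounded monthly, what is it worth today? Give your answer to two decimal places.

R$647,175.04

i = 0.0595/12 = 0.00495833 per month; n = 25·12 = 300.
PV = 4150 × [1 − (1+0.00495833)^(−300)] / 0.00495833 = 4150 × 155.945793 = 647,175.0405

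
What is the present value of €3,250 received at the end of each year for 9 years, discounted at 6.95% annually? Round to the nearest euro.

Annuity factor a(9|0.0695) = 6.529113; PV = 3250 × 6.529113 = 21,219.6162

€21,220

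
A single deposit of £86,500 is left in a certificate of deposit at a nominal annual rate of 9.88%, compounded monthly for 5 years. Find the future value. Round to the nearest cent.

£141,474.84

Periodic rate i = 0.0988/12 = 0.00823333; n = 5 × 12 = 60 periods.
86,500 × (1+0.00823333)^60 = 86,500 × 1.635547 = 141,474.8375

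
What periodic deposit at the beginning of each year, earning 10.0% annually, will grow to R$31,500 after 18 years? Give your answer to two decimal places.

R$628.00

PMT = 31500 / ( [(1+0.1)^18 − 1] / 0.1 × (1+i) ) = 31500 / 50.159090 = 628.0018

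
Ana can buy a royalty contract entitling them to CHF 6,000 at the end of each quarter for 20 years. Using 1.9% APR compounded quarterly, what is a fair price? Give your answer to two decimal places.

Periodic rate i = 0.019/4 = 0.00475; n = 20 × 4 = 80 periods.
Annuity factor a(80|0.00475) = 66.425911; PV = 6000 × 66.425911 = 398,555.4651

CHF 398,555.47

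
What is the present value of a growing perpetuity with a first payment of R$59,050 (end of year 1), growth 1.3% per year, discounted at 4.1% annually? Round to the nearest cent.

PV = PMT / (i − g) = 59050 / (0.041 − 0.013) = 59050 / 0.028000 = 2,108,928.5714

R$2,108,928.57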